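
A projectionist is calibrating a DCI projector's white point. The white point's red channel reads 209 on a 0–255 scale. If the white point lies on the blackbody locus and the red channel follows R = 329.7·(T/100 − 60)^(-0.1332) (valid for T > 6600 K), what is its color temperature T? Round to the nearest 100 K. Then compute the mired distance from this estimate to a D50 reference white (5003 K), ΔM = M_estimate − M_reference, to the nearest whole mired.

(t − 60)^(-0.1332) = 209/329.7 = 0.63391.
t − 60 = 0.63391^(1/-0.1332) = 0.63391^(-7.508) = 30.639, so t = 90.639.
T = 100·t = 9064 K → 9100 K to the nearest 100 K.
M_estimate = 10⁶/9100 = 109.89; M_reference = 10⁶/5003 = 199.88.
ΔM = 109.89 − 199.88 = -89.99 → -90 mireds.

-90 mireds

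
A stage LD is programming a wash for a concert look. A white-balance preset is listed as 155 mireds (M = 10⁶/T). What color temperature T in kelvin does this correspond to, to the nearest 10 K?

T = 10⁶ / 155 = 6451.61 K → 6450 K.

6450 K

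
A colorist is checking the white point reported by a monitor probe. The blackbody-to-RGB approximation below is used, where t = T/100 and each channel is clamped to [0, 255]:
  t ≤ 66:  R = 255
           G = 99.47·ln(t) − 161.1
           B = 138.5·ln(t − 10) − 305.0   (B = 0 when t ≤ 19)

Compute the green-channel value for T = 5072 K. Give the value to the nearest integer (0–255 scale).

t = 5072/100 = 50.72; the t ≤ 66 branch applies.
G = 99.47·ln 50.72 − 161.1 = 99.47·3.9263 − 161.1 = 229.451.
Rounded: 229.

229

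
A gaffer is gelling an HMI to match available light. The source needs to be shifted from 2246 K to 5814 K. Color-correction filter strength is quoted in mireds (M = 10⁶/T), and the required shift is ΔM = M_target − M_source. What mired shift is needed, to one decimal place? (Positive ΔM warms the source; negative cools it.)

M_source = 10⁶/2246 = 445.236; M_target = 10⁶/5814 = 171.999.
ΔM = 171.999 − 445.236 = -273.237 → -273.2 mireds, a cooling shift.

-273.2 mireds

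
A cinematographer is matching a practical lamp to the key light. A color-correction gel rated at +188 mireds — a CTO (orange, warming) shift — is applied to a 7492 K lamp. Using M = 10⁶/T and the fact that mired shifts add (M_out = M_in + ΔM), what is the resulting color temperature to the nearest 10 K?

3110 K

M_in = 10⁶/7492 = 133.48 mireds.
M_out = 133.48 + (+188) = 321.48 mireds.
T_out = 10⁶/321.48 = 3110.7 K → 3110 K.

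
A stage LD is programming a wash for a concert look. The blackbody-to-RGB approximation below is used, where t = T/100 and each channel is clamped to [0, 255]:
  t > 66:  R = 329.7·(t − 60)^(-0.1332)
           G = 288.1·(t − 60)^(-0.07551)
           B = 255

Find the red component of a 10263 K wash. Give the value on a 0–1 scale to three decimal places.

0.784

t = 10263/100 = 102.63; the t > 66 branch applies.
R = 329.7·(102.63 − 60)^(-0.1332) = 329.7·42.63^(-0.1332) = 329.7·0.60663 = 200.005.
On a 0–1 scale: 200.005/255 = 0.7843 → 0.784.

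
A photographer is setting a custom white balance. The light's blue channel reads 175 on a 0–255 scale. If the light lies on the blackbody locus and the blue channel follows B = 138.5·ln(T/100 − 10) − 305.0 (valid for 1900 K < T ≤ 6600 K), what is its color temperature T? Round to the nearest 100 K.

4200 K

ln(t − 10) = (175 + 305.0) / 138.5 = 3.4657.
t − 10 = e^3.4657 = 31.999, so t = 41.999.
T = 100·t = 4200 K → 4200 K to the nearest 100 K.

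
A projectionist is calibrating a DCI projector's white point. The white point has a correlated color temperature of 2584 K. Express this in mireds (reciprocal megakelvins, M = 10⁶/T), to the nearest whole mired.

M = 10⁶ / 2584 = 386.997 → 387 mireds.

387 mireds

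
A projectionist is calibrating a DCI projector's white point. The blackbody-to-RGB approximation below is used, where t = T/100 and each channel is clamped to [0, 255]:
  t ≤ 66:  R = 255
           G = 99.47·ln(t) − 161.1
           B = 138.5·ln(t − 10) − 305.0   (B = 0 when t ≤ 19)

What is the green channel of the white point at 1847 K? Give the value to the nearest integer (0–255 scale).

129

t = 1847/100 = 18.47; the t ≤ 66 branch applies.
G = 99.47·ln 18.47 − 161.1 = 99.47·2.9161 − 161.1 = 128.969.
Rounded: 129.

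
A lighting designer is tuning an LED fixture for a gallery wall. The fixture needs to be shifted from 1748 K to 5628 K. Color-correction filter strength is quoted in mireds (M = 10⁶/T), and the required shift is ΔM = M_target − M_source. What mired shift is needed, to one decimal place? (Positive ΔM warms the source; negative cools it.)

M_source = 10⁶/1748 = 572.082; M_target = 10⁶/5628 = 177.683.
ΔM = 177.683 − 572.082 = -394.399 → -394.4 mireds, a cooling shift.

-394.4 mireds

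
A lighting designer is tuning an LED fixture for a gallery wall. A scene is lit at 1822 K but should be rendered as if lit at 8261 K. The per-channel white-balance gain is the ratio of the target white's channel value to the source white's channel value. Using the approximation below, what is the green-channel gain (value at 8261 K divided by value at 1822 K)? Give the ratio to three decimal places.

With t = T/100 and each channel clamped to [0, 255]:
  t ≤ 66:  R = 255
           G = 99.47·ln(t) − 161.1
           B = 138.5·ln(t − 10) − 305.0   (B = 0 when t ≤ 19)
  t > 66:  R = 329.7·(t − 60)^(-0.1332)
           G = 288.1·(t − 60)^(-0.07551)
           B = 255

1.784

At 1822 K (t = 18.22):
  G = 99.47·ln 18.22 − 161.1 = 99.47·2.9025 − 161.1 = 127.614.
At 8261 K (t = 82.61):
  G = 288.1·(82.61 − 60)^(-0.07551) = 288.1·22.61^(-0.07551) = 288.1·0.79020 = 227.656.
Gain = 227.656 / 127.614 = 1.7840 → 1.784.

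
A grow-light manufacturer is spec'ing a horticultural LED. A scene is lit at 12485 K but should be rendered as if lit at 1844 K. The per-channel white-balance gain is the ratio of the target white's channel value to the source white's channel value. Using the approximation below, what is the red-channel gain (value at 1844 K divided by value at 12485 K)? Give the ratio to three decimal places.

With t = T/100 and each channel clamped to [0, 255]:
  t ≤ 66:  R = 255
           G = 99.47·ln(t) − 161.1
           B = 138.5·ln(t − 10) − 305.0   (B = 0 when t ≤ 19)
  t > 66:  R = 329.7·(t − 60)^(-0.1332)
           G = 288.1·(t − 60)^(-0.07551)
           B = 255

At 12485 K (t = 124.85):
  R = 329.7·(124.85 − 60)^(-0.1332) = 329.7·64.85^(-0.1332) = 329.7·0.57366 = 189.135.
At 1844 K (t = 18.44):
  R = 255 by definition for t ≤ 66.
Gain = 255.000 / 189.135 = 1.3482 → 1.348.

1.348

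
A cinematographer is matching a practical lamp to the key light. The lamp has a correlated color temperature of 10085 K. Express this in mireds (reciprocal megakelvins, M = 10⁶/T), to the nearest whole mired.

99 mireds

M = 10⁶ / 10085 = 99.157 → 99 mireds.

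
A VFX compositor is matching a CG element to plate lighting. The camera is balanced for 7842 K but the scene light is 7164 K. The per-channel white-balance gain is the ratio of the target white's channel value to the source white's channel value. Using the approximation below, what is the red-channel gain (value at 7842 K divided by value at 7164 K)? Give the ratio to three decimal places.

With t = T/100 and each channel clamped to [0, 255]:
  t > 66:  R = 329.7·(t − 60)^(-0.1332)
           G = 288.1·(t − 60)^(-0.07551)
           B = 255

0.941

At 7164 K (t = 71.64):
  R = 329.7·(71.64 − 60)^(-0.1332) = 329.7·11.64^(-0.1332) = 329.7·0.72113 = 237.757.
At 7842 K (t = 78.42):
  R = 329.7·(78.42 − 60)^(-0.1332) = 329.7·18.42^(-0.1332) = 329.7·0.67836 = 223.657.
Gain = 223.657 / 237.757 = 0.9407 → 0.941.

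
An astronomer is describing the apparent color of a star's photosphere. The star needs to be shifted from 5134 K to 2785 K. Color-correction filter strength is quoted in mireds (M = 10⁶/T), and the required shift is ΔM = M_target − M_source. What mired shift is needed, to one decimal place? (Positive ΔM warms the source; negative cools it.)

M_source = 10⁶/5134 = 194.780; M_target = 10⁶/2785 = 359.066.
ΔM = 359.066 − 194.780 = 164.287 → +164.3 mireds, a warming shift.

+164.3 mireds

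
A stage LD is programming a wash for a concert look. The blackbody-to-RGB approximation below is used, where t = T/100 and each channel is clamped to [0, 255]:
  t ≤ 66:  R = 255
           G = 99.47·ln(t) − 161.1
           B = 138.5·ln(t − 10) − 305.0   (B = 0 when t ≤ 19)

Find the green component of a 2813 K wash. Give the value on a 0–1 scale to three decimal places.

t = 2813/100 = 28.13; the t ≤ 66 branch applies.
G = 99.47·ln 28.13 − 161.1 = 99.47·3.3368 − 161.1 = 170.815.
On a 0–1 scale: 170.815/255 = 0.6699 → 0.670.

0.670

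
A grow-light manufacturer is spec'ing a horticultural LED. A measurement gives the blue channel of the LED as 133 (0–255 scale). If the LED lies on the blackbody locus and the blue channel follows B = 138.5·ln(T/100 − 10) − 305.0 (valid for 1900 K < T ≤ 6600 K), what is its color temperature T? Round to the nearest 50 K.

ln(t − 10) = (133 + 305.0) / 138.5 = 3.1625.
t − 10 = e^3.1625 = 23.629, so t = 33.629.
T = 100·t = 3363 K → 3350 K to the nearest 50 K.

3350 K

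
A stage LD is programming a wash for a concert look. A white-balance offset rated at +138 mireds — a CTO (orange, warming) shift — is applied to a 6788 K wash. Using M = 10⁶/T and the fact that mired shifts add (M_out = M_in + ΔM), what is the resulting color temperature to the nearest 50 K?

M_in = 10⁶/6788 = 147.32 mireds.
M_out = 147.32 + (+138) = 285.32 mireds.
T_out = 10⁶/285.32 = 3504.9 K → 3500 K.

3500 K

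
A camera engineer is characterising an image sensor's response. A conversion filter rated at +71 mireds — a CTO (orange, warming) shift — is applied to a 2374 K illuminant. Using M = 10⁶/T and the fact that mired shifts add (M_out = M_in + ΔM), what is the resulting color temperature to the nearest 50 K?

M_in = 10⁶/2374 = 421.23 mireds.
M_out = 421.23 + (+71) = 492.23 mireds.
T_out = 10⁶/492.23 = 2031.6 K → 2050 K.

2050 K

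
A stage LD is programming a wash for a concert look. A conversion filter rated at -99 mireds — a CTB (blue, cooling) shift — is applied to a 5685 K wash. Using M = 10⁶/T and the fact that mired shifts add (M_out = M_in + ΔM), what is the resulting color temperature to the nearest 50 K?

M_in = 10⁶/5685 = 175.90 mireds.
M_out = 175.90 + (-99) = 76.90 mireds.
T_out = 10⁶/76.90 = 13003.6 K → 13000 K.

13000 K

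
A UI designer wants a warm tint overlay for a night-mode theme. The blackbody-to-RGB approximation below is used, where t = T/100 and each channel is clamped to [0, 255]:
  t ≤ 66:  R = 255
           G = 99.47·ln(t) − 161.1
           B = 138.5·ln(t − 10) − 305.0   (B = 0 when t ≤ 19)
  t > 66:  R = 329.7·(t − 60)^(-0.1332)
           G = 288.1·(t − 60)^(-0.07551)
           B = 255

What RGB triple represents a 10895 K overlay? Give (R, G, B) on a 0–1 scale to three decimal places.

t = 10895/100 = 108.95; the t > 66 branch applies.
R = 329.7·(108.95 − 60)^(-0.1332) = 329.7·48.95^(-0.1332) = 329.7·0.59556 = 196.356.
G = 288.1·(108.95 − 60)^(-0.07551) = 288.1·48.95^(-0.07551) = 288.1·0.74543 = 214.758.
B = 255 by definition for t > 66.
Dividing each by 255: (0.7700, 0.8422, 1.0000) → (0.770, 0.842, 1.000).

(0.770, 0.842, 1.000)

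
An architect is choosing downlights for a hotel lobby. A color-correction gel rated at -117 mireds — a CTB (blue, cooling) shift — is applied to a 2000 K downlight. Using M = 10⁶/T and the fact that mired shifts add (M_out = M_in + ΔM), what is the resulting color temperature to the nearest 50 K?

M_in = 10⁶/2000 = 500.00 mireds.
M_out = 500.00 + (-117) = 383.00 mireds.
T_out = 10⁶/383.00 = 2611.0 K → 2600 K.

2600 K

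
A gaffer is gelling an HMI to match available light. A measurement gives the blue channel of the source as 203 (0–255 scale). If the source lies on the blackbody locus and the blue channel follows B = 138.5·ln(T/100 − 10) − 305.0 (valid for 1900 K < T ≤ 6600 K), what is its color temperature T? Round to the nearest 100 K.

ln(t − 10) = (203 + 305.0) / 138.5 = 3.6679.
t − 10 = e^3.6679 = 39.168, so t = 49.168.
T = 100·t = 4917 K → 4900 K to the nearest 100 K.

4900 K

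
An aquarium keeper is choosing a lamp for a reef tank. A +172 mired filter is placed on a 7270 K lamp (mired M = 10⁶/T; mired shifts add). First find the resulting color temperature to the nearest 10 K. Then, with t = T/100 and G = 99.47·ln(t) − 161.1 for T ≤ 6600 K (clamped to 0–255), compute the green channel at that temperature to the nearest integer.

185

M_in = 10⁶/7270 = 137.55; M_out = 137.55 + (+172) = 309.55.
T_out = 10⁶/309.55 = 3230.5 K → 3230 K; t = 32.3.
G = 99.47·ln 32.3 − 161.1 = 99.47·3.4751 − 161.1 = 184.565.
Rounded: 185.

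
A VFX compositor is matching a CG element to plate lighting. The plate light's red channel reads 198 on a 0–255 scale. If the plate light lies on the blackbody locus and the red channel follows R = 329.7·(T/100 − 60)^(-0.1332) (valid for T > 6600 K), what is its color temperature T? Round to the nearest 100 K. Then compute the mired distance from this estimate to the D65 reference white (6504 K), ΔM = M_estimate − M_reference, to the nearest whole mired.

(t − 60)^(-0.1332) = 198/329.7 = 0.60055.
t − 60 = 0.60055^(1/-0.1332) = 0.60055^(-7.508) = 45.980, so t = 105.980.
T = 100·t = 10598 K → 10600 K to the nearest 100 K.
M_estimate = 10⁶/10600 = 94.34; M_reference = 10⁶/6504 = 153.75.
ΔM = 94.34 − 153.75 = -59.41 → -59 mireds.

-59 mireds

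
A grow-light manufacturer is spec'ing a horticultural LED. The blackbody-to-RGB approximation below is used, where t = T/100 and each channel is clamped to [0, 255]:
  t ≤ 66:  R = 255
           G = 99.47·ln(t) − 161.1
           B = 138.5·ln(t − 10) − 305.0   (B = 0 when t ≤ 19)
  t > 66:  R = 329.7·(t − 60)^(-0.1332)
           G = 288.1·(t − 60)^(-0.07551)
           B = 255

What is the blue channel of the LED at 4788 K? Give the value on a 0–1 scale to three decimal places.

t = 4788/100 = 47.88; the t ≤ 66 branch applies.
B = 138.5·ln(47.88 − 10) − 305.0 = 138.5·ln 37.88 − 305.0 = 138.5·3.6344 − 305.0 = 198.368.
On a 0–1 scale: 198.368/255 = 0.7779 → 0.778.

0.778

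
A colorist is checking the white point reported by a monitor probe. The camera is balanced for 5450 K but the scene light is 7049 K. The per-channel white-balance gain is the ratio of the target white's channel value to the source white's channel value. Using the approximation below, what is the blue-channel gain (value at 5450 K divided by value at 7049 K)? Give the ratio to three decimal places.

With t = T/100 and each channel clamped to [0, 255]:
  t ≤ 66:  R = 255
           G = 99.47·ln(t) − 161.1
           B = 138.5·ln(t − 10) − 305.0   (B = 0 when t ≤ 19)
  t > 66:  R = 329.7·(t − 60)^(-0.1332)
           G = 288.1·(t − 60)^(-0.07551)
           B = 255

At 7049 K (t = 70.49):
  B = 255 by definition for t > 66.
At 5450 K (t = 54.5):
  B = 138.5·ln(54.5 − 10) − 305.0 = 138.5·ln 44.5 − 305.0 = 138.5·3.7955 − 305.0 = 220.675.
Gain = 220.675 / 255.000 = 0.8654 → 0.865.

0.865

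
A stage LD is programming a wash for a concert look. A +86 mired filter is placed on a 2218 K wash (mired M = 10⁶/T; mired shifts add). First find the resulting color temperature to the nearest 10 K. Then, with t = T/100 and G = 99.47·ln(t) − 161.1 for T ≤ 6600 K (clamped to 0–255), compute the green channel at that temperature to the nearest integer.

130

M_in = 10⁶/2218 = 450.86; M_out = 450.86 + (+86) = 536.86.
T_out = 10⁶/536.86 = 1862.7 K → 1860 K; t = 18.6.
G = 99.47·ln 18.6 − 161.1 = 99.47·2.9232 − 161.1 = 129.667.
Rounded: 130.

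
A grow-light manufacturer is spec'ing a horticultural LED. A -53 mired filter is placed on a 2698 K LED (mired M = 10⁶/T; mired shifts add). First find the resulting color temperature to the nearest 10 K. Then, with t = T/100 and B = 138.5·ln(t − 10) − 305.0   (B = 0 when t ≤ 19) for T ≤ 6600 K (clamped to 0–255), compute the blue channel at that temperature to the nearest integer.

120

M_in = 10⁶/2698 = 370.64; M_out = 370.64 + (-53) = 317.64.
T_out = 10⁶/317.64 = 3148.2 K → 3150 K; t = 31.5.
B = 138.5·ln(31.5 − 10) − 305.0 = 138.5·ln 21.5 − 305.0 = 138.5·3.0681 − 305.0 = 119.925.
Rounded: 120.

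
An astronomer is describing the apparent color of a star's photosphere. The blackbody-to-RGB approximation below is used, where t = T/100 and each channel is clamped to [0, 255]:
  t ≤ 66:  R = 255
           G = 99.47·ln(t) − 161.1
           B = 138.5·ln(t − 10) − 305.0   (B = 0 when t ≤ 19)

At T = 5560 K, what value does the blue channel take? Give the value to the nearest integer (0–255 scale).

t = 5560/100 = 55.6; the t ≤ 66 branch applies.
B = 138.5·ln(55.6 − 10) − 305.0 = 138.5·ln 45.6 − 305.0 = 138.5·3.8199 − 305.0 = 224.057.
Rounded: 224.

224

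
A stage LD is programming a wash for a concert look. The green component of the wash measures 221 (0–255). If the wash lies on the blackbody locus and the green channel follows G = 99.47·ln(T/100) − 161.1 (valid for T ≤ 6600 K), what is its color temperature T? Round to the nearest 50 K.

ln t = (221 + 161.1) / 99.47 = 3.8414.
t = e^3.8414 = 46.589.
T = 100·t = 4659 K → 4650 K to the nearest 50 K.

4650 K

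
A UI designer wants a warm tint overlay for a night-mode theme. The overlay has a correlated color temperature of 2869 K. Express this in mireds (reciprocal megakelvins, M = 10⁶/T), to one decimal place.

348.6 mireds

M = 10⁶ / 2869 = 348.554 → 348.6 mireds.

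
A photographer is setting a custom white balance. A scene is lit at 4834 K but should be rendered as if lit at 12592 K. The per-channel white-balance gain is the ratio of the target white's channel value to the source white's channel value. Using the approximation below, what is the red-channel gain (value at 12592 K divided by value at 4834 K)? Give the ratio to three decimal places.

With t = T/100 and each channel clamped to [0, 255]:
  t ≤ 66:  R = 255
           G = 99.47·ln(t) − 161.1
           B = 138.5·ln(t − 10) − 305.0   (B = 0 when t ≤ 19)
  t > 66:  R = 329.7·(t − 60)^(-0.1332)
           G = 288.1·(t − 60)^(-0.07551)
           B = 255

At 4834 K (t = 48.34):
  R = 255 by definition for t ≤ 66.
At 12592 K (t = 125.92):
  R = 329.7·(125.92 − 60)^(-0.1332) = 329.7·65.92^(-0.1332) = 329.7·0.57241 = 188.723.
Gain = 188.723 / 255.000 = 0.7401 → 0.740.

0.740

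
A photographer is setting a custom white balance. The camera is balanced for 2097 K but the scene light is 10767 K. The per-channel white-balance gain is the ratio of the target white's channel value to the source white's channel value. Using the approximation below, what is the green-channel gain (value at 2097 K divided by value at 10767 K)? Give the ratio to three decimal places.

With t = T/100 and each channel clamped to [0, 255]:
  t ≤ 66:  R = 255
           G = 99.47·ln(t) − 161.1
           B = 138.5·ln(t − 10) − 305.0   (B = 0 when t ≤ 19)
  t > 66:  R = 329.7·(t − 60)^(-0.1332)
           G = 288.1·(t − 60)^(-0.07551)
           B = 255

0.658

At 10767 K (t = 107.67):
  G = 288.1·(107.67 − 60)^(-0.07551) = 288.1·47.67^(-0.07551) = 288.1·0.74692 = 215.188.
At 2097 K (t = 20.97):
  G = 99.47·ln 20.97 − 161.1 = 99.47·3.0431 − 161.1 = 141.596.
Gain = 141.596 / 215.188 = 0.6580 → 0.658.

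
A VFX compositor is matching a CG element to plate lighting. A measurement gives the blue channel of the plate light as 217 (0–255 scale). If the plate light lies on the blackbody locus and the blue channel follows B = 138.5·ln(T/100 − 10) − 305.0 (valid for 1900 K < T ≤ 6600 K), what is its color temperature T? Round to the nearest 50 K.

ln(t − 10) = (217 + 305.0) / 138.5 = 3.7690.
t − 10 = e^3.7690 = 43.335, so t = 53.335.
T = 100·t = 5333 K → 5350 K to the nearest 50 K.

5350 K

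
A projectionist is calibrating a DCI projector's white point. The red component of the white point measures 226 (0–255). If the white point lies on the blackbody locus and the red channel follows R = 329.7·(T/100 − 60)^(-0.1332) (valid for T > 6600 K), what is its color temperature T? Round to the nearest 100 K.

(t − 60)^(-0.1332) = 226/329.7 = 0.68547.
t − 60 = 0.68547^(1/-0.1332) = 0.68547^(-7.508) = 17.034, so t = 77.034.
T = 100·t = 7703 K → 7700 K to the nearest 100 K.

7700 K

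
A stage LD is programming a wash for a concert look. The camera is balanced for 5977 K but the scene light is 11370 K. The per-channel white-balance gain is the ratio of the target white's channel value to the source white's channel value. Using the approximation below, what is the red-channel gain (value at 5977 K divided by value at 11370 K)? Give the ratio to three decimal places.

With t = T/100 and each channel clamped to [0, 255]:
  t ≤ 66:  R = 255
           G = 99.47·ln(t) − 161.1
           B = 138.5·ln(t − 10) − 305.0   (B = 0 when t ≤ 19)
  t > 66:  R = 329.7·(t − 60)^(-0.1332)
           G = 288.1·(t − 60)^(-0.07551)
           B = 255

1.315

At 11370 K (t = 113.7):
  R = 329.7·(113.7 − 60)^(-0.1332) = 329.7·53.7^(-0.1332) = 329.7·0.58826 = 193.948.
At 5977 K (t = 59.77):
  R = 255 by definition for t ≤ 66.
Gain = 255.000 / 193.948 = 1.3148 → 1.315.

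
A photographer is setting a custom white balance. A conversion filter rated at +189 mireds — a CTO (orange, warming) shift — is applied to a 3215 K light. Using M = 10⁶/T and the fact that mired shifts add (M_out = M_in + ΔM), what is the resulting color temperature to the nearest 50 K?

2000 K

M_in = 10⁶/3215 = 311.04 mireds.
M_out = 311.04 + (+189) = 500.04 mireds.
T_out = 10⁶/500.04 = 1999.8 K → 2000 K.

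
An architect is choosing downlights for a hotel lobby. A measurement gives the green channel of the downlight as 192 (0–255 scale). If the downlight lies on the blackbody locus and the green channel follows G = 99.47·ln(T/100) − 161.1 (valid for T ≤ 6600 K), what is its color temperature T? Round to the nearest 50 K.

3500 K

ln t = (192 + 161.1) / 99.47 = 3.5498.
t = e^3.5498 = 34.807.
T = 100·t = 3481 K → 3500 K to the nearest 50 K.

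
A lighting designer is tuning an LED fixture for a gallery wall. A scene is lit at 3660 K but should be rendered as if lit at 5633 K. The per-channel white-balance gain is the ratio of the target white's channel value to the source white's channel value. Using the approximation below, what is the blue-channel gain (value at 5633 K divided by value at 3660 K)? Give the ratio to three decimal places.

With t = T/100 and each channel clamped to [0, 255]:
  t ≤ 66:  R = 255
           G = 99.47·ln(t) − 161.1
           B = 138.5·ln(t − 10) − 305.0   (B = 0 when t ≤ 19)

1.514

At 3660 K (t = 36.6):
  B = 138.5·ln(36.6 − 10) − 305.0 = 138.5·ln 26.6 − 305.0 = 138.5·3.2809 − 305.0 = 149.406.
At 5633 K (t = 56.33):
  B = 138.5·ln(56.33 − 10) − 305.0 = 138.5·ln 46.33 − 305.0 = 138.5·3.8358 − 305.0 = 226.257.
Gain = 226.257 / 149.406 = 1.5144 → 1.514.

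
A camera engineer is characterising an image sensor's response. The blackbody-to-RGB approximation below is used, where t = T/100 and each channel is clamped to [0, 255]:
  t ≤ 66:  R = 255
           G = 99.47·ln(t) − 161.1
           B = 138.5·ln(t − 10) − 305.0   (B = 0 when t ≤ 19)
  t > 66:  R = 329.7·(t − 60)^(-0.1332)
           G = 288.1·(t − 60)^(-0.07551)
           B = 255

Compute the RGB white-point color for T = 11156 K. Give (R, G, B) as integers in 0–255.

(195, 214, 255)

t = 11156/100 = 111.56; the t > 66 branch applies.
R = 329.7·(111.56 − 60)^(-0.1332) = 329.7·51.56^(-0.1332) = 329.7·0.59145 = 195.002.
G = 288.1·(111.56 − 60)^(-0.07551) = 288.1·51.56^(-0.07551) = 288.1·0.74251 = 213.918.
B = 255 by definition for t > 66.
Rounded: (195, 214, 255).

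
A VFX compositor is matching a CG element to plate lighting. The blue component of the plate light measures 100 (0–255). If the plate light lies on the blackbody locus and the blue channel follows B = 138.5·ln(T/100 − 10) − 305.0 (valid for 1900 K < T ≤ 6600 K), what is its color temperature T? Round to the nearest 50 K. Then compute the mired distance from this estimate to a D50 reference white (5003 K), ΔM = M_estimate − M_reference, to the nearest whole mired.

+151 mireds

ln(t − 10) = (100 + 305.0) / 138.5 = 2.9242.
t − 10 = e^2.9242 = 18.619, so t = 28.619.
T = 100·t = 2862 K → 2850 K to the nearest 50 K.
M_estimate = 10⁶/2850 = 350.88; M_reference = 10⁶/5003 = 199.88.
ΔM = 350.88 − 199.88 = 151.00 → +151 mireds.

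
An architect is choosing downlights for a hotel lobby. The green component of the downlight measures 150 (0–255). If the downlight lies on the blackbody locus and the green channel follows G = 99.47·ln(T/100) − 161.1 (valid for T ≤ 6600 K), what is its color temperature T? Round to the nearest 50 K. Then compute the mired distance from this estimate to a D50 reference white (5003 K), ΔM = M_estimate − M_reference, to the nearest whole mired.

ln t = (150 + 161.1) / 99.47 = 3.1276.
t = e^3.1276 = 22.819.
T = 100·t = 2282 K → 2300 K to the nearest 50 K.
M_estimate = 10⁶/2300 = 434.78; M_reference = 10⁶/5003 = 199.88.
ΔM = 434.78 − 199.88 = 234.90 → +235 mireds.

+235 mireds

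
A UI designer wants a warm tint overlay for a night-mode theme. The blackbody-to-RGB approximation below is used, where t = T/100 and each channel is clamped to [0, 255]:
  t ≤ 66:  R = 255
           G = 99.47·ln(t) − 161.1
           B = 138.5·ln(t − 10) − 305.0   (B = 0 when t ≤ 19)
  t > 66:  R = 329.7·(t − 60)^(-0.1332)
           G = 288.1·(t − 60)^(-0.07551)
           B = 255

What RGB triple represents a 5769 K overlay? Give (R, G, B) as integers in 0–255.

t = 5769/100 = 57.69; the t ≤ 66 branch applies.
R = 255 by definition for t ≤ 66.
G = 99.47·ln 57.69 − 161.1 = 99.47·4.0551 − 161.1 = 242.259.
B = 138.5·ln(57.69 − 10) − 305.0 = 138.5·ln 47.69 − 305.0 = 138.5·3.8647 − 305.0 = 230.264.
Rounded: (255, 242, 230).

(255, 242, 230)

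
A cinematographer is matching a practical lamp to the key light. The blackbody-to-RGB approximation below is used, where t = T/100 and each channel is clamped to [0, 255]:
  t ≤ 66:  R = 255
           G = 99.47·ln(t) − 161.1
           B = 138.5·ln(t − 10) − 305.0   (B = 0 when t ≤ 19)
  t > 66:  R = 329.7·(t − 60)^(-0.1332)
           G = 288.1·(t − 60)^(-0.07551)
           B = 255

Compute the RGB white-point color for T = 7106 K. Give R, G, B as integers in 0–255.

t = 7106/100 = 71.06; the t > 66 branch applies.
R = 329.7·(71.06 − 60)^(-0.1332) = 329.7·11.06^(-0.1332) = 329.7·0.72606 = 239.382.
G = 288.1·(71.06 − 60)^(-0.07551) = 288.1·11.06^(-0.07551) = 288.1·0.83404 = 240.286.
B = 255 by definition for t > 66.
Rounded: (239, 240, 255).

R=239, G=240, B=255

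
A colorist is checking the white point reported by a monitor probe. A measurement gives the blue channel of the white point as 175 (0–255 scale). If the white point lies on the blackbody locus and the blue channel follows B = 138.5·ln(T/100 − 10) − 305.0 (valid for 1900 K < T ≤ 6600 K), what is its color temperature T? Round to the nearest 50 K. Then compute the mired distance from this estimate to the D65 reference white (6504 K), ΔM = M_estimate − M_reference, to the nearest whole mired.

+84 mireds

ln(t − 10) = (175 + 305.0) / 138.5 = 3.4657.
t − 10 = e^3.4657 = 31.999, so t = 41.999.
T = 100·t = 4200 K → 4200 K to the nearest 50 K.
M_estimate = 10⁶/4200 = 238.10; M_reference = 10⁶/6504 = 153.75.
ΔM = 238.10 − 153.75 = 84.34 → +84 mireds.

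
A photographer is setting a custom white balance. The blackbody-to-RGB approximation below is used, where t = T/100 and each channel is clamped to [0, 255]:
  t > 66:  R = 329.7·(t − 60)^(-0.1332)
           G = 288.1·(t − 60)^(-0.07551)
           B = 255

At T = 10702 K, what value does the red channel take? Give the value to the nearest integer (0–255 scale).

197

t = 10702/100 = 107.02; the t > 66 branch applies.
R = 329.7·(107.02 − 60)^(-0.1332) = 329.7·47.02^(-0.1332) = 329.7·0.59876 = 197.411.
Rounded: 197.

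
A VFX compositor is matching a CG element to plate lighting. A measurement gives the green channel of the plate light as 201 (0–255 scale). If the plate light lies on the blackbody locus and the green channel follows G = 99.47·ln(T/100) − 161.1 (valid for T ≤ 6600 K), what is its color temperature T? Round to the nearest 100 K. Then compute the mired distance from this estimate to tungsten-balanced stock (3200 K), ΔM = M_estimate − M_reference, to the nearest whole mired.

-49 mireds

ln t = (201 + 161.1) / 99.47 = 3.6403.
t = e^3.6403 = 38.103.
T = 100·t = 3810 K → 3800 K to the nearest 100 K.
M_estimate = 10⁶/3800 = 263.16; M_reference = 10⁶/3200 = 312.50.
ΔM = 263.16 − 312.50 = -49.34 → -49 mireds.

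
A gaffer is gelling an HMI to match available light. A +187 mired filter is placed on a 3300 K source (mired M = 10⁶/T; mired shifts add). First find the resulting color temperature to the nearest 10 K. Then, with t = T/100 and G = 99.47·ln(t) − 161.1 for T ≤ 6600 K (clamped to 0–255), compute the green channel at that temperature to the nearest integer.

M_in = 10⁶/3300 = 303.03; M_out = 303.03 + (+187) = 490.03.
T_out = 10⁶/490.03 = 2040.7 K → 2040 K; t = 20.4.
G = 99.47·ln 20.4 − 161.1 = 99.47·3.0155 − 161.1 = 138.855.
Rounded: 139.

139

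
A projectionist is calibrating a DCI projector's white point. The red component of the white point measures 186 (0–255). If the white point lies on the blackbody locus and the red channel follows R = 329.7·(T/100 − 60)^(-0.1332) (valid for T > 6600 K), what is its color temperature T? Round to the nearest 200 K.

13400 K

(t − 60)^(-0.1332) = 186/329.7 = 0.56415.
t − 60 = 0.56415^(1/-0.1332) = 0.56415^(-7.508) = 73.521, so t = 133.521.
T = 100·t = 13352 K → 13400 K to the nearest 200 K.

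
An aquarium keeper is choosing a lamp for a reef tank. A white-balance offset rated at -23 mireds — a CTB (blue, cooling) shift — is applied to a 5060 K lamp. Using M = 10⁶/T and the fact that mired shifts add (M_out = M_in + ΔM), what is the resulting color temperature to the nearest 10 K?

5730 K

M_in = 10⁶/5060 = 197.63 mireds.
M_out = 197.63 + (-23) = 174.63 mireds.
T_out = 10⁶/174.63 = 5726.4 K → 5730 K.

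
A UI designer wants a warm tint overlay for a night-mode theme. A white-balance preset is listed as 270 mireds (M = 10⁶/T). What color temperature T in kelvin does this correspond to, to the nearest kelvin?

3704 K

T = 10⁶ / 270 = 3703.70 K → 3704 K.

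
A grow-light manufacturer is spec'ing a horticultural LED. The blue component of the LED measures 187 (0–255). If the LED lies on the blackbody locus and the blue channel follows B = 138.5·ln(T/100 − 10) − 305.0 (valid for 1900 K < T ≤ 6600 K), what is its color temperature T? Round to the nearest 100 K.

4500 K

ln(t − 10) = (187 + 305.0) / 138.5 = 3.5523.
t − 10 = e^3.5523 = 34.895, so t = 44.895.
T = 100·t = 4490 K → 4500 K to the nearest 100 K.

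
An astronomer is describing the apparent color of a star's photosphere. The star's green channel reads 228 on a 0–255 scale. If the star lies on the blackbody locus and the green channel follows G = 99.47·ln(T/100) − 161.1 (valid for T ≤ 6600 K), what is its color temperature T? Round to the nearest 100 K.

5000 K

ln t = (228 + 161.1) / 99.47 = 3.9117.
t = e^3.9117 = 49.985.
T = 100·t = 4999 K → 5000 K to the nearest 100 K.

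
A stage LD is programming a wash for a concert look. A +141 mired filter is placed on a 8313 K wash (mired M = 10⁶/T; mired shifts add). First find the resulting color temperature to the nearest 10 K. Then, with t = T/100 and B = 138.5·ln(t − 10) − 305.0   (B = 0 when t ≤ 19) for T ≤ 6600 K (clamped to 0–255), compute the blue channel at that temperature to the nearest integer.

M_in = 10⁶/8313 = 120.29; M_out = 120.29 + (+141) = 261.29.
T_out = 10⁶/261.29 = 3827.1 K → 3830 K; t = 38.3.
B = 138.5·ln(38.3 − 10) − 305.0 = 138.5·ln 28.3 − 305.0 = 138.5·3.3429 − 305.0 = 157.986.
Rounded: 158.

158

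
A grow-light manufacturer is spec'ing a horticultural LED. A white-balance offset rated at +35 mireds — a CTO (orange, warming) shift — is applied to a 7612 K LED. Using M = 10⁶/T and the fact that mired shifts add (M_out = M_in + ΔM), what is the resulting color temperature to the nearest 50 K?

M_in = 10⁶/7612 = 131.37 mireds.
M_out = 131.37 + (+35) = 166.37 mireds.
T_out = 10⁶/166.37 = 6010.6 K → 6000 K.

6000 K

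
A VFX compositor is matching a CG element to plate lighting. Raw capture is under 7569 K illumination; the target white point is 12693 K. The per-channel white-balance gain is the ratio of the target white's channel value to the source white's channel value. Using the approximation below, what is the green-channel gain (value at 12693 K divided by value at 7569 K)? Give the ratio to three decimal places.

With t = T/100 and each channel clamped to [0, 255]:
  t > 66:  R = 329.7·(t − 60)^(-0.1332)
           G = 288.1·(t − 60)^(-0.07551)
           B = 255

0.896

At 7569 K (t = 75.69):
  G = 288.1·(75.69 − 60)^(-0.07551) = 288.1·15.69^(-0.07551) = 288.1·0.81230 = 234.025.
At 12693 K (t = 126.93):
  G = 288.1·(126.93 − 60)^(-0.07551) = 288.1·66.93^(-0.07551) = 288.1·0.72803 = 209.745.
Gain = 209.745 / 234.025 = 0.8962 → 0.896.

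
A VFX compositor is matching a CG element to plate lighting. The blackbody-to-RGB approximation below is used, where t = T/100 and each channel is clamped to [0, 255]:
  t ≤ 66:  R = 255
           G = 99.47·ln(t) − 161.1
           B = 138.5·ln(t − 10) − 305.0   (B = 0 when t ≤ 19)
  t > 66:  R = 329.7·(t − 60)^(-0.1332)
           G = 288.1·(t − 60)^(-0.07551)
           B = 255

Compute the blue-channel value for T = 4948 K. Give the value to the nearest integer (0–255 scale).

204

t = 4948/100 = 49.48; the t ≤ 66 branch applies.
B = 138.5·ln(49.48 − 10) − 305.0 = 138.5·ln 39.48 − 305.0 = 138.5·3.6758 − 305.0 = 204.097.
Rounded: 204.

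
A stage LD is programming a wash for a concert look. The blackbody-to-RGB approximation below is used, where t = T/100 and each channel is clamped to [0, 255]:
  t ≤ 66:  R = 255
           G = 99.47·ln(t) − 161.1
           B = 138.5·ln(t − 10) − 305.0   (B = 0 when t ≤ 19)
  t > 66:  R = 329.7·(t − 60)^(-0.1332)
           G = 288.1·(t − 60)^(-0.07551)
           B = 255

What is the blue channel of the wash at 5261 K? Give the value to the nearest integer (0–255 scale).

215

t = 5261/100 = 52.61; the t ≤ 66 branch applies.
B = 138.5·ln(52.61 − 10) − 305.0 = 138.5·ln 42.61 − 305.0 = 138.5·3.7521 − 305.0 = 214.664.
Rounded: 215.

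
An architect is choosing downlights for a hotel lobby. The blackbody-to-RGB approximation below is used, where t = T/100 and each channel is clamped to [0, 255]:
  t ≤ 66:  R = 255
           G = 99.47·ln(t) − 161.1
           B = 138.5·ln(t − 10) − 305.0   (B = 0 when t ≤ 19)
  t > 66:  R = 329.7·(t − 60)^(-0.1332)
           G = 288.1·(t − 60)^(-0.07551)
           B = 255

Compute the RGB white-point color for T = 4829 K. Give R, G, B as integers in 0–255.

t = 4829/100 = 48.29; the t ≤ 66 branch applies.
R = 255 by definition for t ≤ 66.
G = 99.47·ln 48.29 − 161.1 = 99.47·3.8772 − 161.1 = 224.568.
B = 138.5·ln(48.29 − 10) − 305.0 = 138.5·ln 38.29 − 305.0 = 138.5·3.6452 − 305.0 = 199.859.
Rounded: (255, 225, 200).

R=255, G=225, B=200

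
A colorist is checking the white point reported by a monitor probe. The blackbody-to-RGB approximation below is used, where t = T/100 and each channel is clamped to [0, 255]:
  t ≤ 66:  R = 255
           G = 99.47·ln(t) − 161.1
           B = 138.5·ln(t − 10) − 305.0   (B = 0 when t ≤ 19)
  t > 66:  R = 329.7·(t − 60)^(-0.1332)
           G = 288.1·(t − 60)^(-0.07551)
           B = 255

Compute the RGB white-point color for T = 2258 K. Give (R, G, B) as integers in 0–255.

t = 2258/100 = 22.58; the t ≤ 66 branch applies.
R = 255 by definition for t ≤ 66.
G = 99.47·ln 22.58 − 161.1 = 99.47·3.1171 − 161.1 = 148.954.
B = 138.5·ln(22.58 − 10) − 305.0 = 138.5·ln 12.58 − 305.0 = 138.5·2.5321 − 305.0 = 45.697.
Rounded: (255, 149, 46).

(255, 149, 46)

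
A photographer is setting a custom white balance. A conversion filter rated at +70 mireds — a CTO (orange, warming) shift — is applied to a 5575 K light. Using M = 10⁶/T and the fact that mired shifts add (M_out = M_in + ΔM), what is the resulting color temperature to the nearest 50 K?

M_in = 10⁶/5575 = 179.37 mireds.
M_out = 179.37 + (+70) = 249.37 mireds.
T_out = 10⁶/249.37 = 4010.1 K → 4000 K.

4000 K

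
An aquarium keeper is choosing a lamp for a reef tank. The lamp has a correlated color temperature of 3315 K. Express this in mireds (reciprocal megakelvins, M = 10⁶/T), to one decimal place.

M = 10⁶ / 3315 = 301.659 → 301.7 mireds.

301.7 mireds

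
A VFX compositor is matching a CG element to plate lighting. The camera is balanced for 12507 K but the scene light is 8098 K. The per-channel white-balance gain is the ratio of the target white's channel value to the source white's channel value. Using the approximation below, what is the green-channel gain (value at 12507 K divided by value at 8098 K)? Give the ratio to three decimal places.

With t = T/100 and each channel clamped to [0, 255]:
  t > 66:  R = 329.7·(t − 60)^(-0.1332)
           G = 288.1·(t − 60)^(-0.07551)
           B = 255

At 8098 K (t = 80.98):
  G = 288.1·(80.98 − 60)^(-0.07551) = 288.1·20.98^(-0.07551) = 288.1·0.79468 = 228.946.
At 12507 K (t = 125.07):
  G = 288.1·(125.07 − 60)^(-0.07551) = 288.1·65.07^(-0.07551) = 288.1·0.72958 = 210.191.
Gain = 210.191 / 228.946 = 0.9181 → 0.918.

0.918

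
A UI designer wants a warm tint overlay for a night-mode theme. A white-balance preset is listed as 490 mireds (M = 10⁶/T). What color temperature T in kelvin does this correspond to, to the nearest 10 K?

T = 10⁶ / 490 = 2040.82 K → 2040 K.

2040 K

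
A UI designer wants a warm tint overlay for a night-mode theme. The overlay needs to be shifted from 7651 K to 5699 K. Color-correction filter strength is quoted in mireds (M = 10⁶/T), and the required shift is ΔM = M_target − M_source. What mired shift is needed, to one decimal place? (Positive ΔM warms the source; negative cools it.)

+44.8 mireds

M_source = 10⁶/7651 = 130.702; M_target = 10⁶/5699 = 175.469.
ΔM = 175.469 − 130.702 = 44.768 → +44.8 mireds, a warming shift.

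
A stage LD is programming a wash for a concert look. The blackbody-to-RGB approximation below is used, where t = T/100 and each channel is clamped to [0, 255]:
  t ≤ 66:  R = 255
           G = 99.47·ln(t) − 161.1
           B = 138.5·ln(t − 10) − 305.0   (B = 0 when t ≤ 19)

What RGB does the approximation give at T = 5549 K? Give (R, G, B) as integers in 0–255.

t = 5549/100 = 55.49; the t ≤ 66 branch applies.
R = 255 by definition for t ≤ 66.
G = 99.47·ln 55.49 − 161.1 = 99.47·4.0162 − 161.1 = 238.392.
B = 138.5·ln(55.49 − 10) − 305.0 = 138.5·ln 45.49 − 305.0 = 138.5·3.8175 − 305.0 = 223.723.
Rounded: (255, 238, 224).

(255, 238, 224)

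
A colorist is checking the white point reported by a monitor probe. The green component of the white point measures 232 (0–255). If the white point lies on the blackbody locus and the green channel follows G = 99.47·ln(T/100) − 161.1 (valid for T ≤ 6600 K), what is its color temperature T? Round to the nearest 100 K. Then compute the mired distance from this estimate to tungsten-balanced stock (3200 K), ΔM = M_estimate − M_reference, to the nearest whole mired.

ln t = (232 + 161.1) / 99.47 = 3.9519.
t = e^3.9519 = 52.036.
T = 100·t = 5204 K → 5200 K to the nearest 100 K.
M_estimate = 10⁶/5200 = 192.31; M_reference = 10⁶/3200 = 312.50.
ΔM = 192.31 − 312.50 = -120.19 → -120 mireds.

-120 mireds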